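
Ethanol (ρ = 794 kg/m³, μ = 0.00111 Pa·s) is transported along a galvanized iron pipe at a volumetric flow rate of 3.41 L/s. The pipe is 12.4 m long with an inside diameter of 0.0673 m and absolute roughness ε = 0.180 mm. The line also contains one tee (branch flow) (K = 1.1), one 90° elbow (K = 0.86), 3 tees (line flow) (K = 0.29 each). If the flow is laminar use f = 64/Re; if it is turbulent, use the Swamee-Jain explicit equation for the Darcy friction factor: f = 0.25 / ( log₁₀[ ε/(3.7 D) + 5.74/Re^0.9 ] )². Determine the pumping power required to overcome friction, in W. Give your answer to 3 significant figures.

Q = 3.41 L/s = 3.41/1000 = 0.00341 m³/s.
Cross-sectional area A = πD²/4 = π(0.0673)²/4 = 0.003557 m²; mean velocity V = Q/A = 0.00341/0.003557 = 0.9586 m/s.
Reynolds number Re = ρVD/μ = 794 · 0.9586 · 0.0673 / 0.00111 = 4.615e+04.
Re > 4000 → turbulent. Relative roughness ε/D = 0.00018/0.0673 = 0.00267. Swamee-Jain: f = 0.25/(log₁₀[0.00267/3.7 + 5.74/4.615e+04^0.9])² = 0.25/(log₁₀[0.000723 + 0.000364])² = 0.25/(-2.964)² = 0.02846.
Total minor-loss coefficient ΣK = 1·1.1 + 1·0.86 + 3·0.29 = 2.83.
ΔP = [f·L/D + ΣK]·(ρV²/2) = [0.02846·12.4/0.0673 + 2.83]·(794·0.9586²/2) = [5.244 + 2.83]·364.8 = 2945 Pa.
Pumping power P = QΔP = 0.00341·2945 = 10.04 W = 10.0 W.

P ≈ 10.0 W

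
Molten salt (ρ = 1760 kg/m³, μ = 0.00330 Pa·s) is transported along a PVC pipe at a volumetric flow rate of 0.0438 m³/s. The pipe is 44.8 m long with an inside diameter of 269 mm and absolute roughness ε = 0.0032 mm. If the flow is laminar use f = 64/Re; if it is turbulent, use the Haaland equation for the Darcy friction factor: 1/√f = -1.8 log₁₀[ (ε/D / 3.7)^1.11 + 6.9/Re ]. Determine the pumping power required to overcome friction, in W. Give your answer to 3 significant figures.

Cross-sectional area A = πD²/4 = π(0.269)²/4 = 0.05683 m²; mean velocity V = Q/A = 0.0438/0.05683 = 0.7707 m/s.
Reynolds number Re = ρVD/μ = 1760 · 0.7707 · 0.269 / 0.0033 = 1.106e+05.
Re > 4000 → turbulent. Relative roughness ε/D = 3.2e-06/0.269 = 1.19e-05. Haaland: 1/√f = -1.8 log₁₀[(1.19e-05/3.7)^1.11 + 6.9/1.106e+05] = -1.8 log₁₀[8e-07 + 6.24e-05] = 7.559, so f = 0.0175.
Darcy-Weisbach: ΔP = f(L/D)(ρV²/2) = 0.0175·(44.8/0.269)·(1760·0.7707²/2) = 0.0175·166.5·522.7 = 1524 Pa.
Pumping power P = QΔP = 0.0438·1524 = 66.73 W = 66.7 W.

P ≈ 66.7 W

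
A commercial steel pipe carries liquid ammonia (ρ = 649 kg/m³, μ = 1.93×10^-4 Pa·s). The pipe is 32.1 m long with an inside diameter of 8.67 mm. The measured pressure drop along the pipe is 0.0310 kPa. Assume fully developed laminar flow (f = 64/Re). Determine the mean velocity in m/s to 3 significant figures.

For laminar flow, f = 64/Re with Re = ρVD/μ, so Darcy-Weisbach reduces to ΔP = 32μLV/D². Solving for V: V = ΔP·D²/(32μL) = 31·(0.00867)²/(32·0.000193·32.1) = 0.01175 m/s.
Check: Re = ρVD/μ = 649·0.01175·0.00867/0.000193 = 342.7 < 2300, so the laminar assumption holds.

V ≈ 0.0118 m/s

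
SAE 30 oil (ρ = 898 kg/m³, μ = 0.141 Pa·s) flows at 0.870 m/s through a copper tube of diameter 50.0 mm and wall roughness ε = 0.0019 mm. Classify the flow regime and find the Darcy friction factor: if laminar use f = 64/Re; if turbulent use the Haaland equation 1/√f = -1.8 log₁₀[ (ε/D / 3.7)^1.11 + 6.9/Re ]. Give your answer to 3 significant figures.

Re = ρVD/μ = 898·0.87·0.05/0.141 = 277.
Re < 2300 → laminar, so f = 64/Re = 0.231 (roughness is irrelevant in laminar flow).

f ≈ 0.231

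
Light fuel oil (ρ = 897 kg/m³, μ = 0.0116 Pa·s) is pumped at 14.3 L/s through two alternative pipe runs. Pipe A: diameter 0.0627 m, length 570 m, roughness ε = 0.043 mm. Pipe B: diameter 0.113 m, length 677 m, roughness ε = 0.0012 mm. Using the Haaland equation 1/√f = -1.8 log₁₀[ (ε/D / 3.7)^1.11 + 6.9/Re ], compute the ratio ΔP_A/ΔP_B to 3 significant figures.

Pipe A: V = Q/A = 0.0143/0.003088 = 4.631 m/s; Re = 2.246e+04; ε/D = 0.000686; Haaland → f = 0.02637; ΔP_A = f(L/D)(ρV²/2) = 2.306e+06 Pa.
Pipe B: V = Q/A = 0.0143/0.01003 = 1.426 m/s; Re = 1.246e+04; ε/D = 1.06e-05; Haaland → f = 0.02911; ΔP_B = f(L/D)(ρV²/2) = 1.59e+05 Pa.
ΔP_A/ΔP_B = 2.306e+06/1.59e+05 = 14.5.

ΔP_A/ΔP_B ≈ 14.5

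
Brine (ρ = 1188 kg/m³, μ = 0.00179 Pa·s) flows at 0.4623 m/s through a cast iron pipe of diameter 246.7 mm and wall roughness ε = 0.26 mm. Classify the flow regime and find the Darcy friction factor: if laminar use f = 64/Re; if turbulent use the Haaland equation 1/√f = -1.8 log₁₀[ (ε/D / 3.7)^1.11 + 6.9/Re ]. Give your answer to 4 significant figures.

Re = ρVD/μ = 1188·0.4623·0.2467/0.00179 = 7.569e+04.
Re > 4000 → turbulent. ε/D = 0.00026/0.2467 = 0.00105; Haaland: 1/√f = -1.8 log₁₀[0.000116 + 9.12e-05] = 6.631, so f = 0.02275.

f ≈ 0.02275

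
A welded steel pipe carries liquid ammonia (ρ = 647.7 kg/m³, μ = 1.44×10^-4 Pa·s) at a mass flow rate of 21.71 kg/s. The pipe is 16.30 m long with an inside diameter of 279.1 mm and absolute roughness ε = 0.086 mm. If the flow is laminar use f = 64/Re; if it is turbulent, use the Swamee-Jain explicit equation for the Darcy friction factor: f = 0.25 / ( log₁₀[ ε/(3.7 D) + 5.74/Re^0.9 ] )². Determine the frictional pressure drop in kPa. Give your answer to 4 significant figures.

A = πD²/4 = π(0.2791)²/4 = 0.06118 m²; mean velocity V = ṁ/(ρA) = 21.71/(647.7 · 0.06118) = 0.5479 m/s.
Reynolds number Re = ρVD/μ = 647.7 · 0.5479 · 0.2791 / 0.000144 = 6.878e+05.
Re > 4000 → turbulent. Relative roughness ε/D = 8.6e-05/0.2791 = 0.000308. Swamee-Jain: f = 0.25/(log₁₀[0.000308/3.7 + 5.74/6.878e+05^0.9])² = 0.25/(log₁₀[8.33e-05 + 3.2e-05])² = 0.25/(-3.938)² = 0.01612.
Darcy-Weisbach: ΔP = f(L/D)(ρV²/2) = 0.01612·(16.3/0.2791)·(647.7·0.5479²/2) = 0.01612·58.4·97.21 = 91.51 Pa.
ΔP = 91.51 Pa = 0.09151 kPa.

ΔP ≈ 0.09151 kPa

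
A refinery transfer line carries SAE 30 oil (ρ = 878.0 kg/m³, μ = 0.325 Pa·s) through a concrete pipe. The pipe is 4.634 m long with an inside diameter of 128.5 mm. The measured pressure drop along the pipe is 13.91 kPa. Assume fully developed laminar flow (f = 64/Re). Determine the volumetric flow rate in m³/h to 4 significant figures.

Q ≈ 222.5 m³/h

For laminar flow, f = 64/Re with Re = ρVD/μ, so Darcy-Weisbach reduces to ΔP = 32μLV/D². Solving for V: V = ΔP·D²/(32μL) = 1.391e+04·(0.1285)²/(32·0.325·4.634) = 4.766 m/s.
Check: Re = ρVD/μ = 878·4.766·0.1285/0.325 = 1654 < 2300, so the laminar assumption holds.
Q = V·A = 4.766·(π/4·0.1285²) = 0.06181 m³/s = 222.5 m³/h.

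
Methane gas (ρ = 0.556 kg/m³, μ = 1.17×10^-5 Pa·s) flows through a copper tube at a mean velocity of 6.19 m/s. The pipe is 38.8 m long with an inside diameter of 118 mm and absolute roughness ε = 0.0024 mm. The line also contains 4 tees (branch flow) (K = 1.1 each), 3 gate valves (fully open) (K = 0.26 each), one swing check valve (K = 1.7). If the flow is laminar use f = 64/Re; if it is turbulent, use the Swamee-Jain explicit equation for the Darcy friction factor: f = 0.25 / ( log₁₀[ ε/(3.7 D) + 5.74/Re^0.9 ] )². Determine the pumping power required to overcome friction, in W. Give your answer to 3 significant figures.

Reynolds number Re = ρVD/μ = 0.556 · 6.19 · 0.118 / 1.17e-05 = 3.471e+04.
Re > 4000 → turbulent. Relative roughness ε/D = 2.4e-06/0.118 = 2.03e-05. Swamee-Jain: f = 0.25/(log₁₀[2.03e-05/3.7 + 5.74/3.471e+04^0.9])² = 0.25/(log₁₀[5.5e-06 + 0.00047])² = 0.25/(-3.322)² = 0.02265.
Total minor-loss coefficient ΣK = 4·1.1 + 3·0.26 + 1·1.7 = 6.88.
ΔP = [f·L/D + ΣK]·(ρV²/2) = [0.02265·38.8/0.118 + 6.88]·(0.556·6.19²/2) = [7.447 + 6.88]·10.65 = 152.6 Pa.
Q = V·A = 6.19·0.01094 = 0.06769 m³/s.
Pumping power P = QΔP = 0.06769·152.6 = 10.33 W = 10.3 W.

P ≈ 10.3 W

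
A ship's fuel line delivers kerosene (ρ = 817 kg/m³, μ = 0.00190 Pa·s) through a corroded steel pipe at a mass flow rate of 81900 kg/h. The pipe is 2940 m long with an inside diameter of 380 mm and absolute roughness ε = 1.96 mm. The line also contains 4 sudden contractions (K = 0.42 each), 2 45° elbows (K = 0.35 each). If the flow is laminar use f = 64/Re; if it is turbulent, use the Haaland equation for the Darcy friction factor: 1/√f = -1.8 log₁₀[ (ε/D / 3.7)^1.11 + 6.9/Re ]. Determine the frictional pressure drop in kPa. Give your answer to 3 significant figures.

ṁ = 81900 kg/h = 81900/3600 = 22.75 kg/s.
A = πD²/4 = π(0.38)²/4 = 0.1134 m²; mean velocity V = ṁ/(ρA) = 22.75/(817 · 0.1134) = 0.2455 m/s.
Reynolds number Re = ρVD/μ = 817 · 0.2455 · 0.38 / 0.0019 = 4.012e+04.
Re > 4000 → turbulent. Relative roughness ε/D = 0.00196/0.38 = 0.00516. Haaland: 1/√f = -1.8 log₁₀[(0.00516/3.7)^1.11 + 6.9/4.012e+04] = -1.8 log₁₀[0.000676 + 0.000172] = 5.529, so f = 0.03272.
Total minor-loss coefficient ΣK = 4·0.42 + 2·0.35 = 2.38.
ΔP = [f·L/D + ΣK]·(ρV²/2) = [0.03272·2940/0.38 + 2.38]·(817·0.2455²/2) = [253.1 + 2.38]·24.63 = 6292 Pa.
ΔP = 6292 Pa = 6.29 kPa.

ΔP ≈ 6.29 kPa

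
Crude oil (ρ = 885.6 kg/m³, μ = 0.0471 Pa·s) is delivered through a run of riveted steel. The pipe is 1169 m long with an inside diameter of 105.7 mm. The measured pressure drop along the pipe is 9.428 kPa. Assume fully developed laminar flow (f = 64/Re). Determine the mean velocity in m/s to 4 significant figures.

For laminar flow, f = 64/Re with Re = ρVD/μ, so Darcy-Weisbach reduces to ΔP = 32μLV/D². Solving for V: V = ΔP·D²/(32μL) = 9428·(0.1057)²/(32·0.0471·1169) = 0.05978 m/s.
Check: Re = ρVD/μ = 885.6·0.05978·0.1057/0.0471 = 118.8 < 2300, so the laminar assumption holds.

V ≈ 0.05978 m/s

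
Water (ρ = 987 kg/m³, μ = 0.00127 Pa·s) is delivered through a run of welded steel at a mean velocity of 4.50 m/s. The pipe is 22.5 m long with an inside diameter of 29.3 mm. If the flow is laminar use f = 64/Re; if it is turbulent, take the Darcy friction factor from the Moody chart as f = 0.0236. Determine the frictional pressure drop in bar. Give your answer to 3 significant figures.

Reynolds number Re = ρVD/μ = 987 · 4.5 · 0.0293 / 0.00127 = 1.025e+05.
Re > 4000 → turbulent; use the Moody-chart value f = 0.0236.
Darcy-Weisbach: ΔP = f(L/D)(ρV²/2) = 0.0236·(22.5/0.0293)·(987·4.5²/2) = 0.0236·767.9·9993 = 1.811e+05 Pa.
ΔP = 1.811e+05 Pa = 1.81 bar.

ΔP ≈ 1.81 bar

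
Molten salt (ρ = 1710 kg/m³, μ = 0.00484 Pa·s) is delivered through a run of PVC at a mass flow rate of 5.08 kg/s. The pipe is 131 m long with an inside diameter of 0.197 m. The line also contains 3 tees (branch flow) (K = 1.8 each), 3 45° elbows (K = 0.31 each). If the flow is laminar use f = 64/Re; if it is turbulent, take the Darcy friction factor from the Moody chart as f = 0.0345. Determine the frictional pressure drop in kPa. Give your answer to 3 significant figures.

ΔP ≈ 0.238 kPa

A = πD²/4 = π(0.197)²/4 = 0.03048 m²; mean velocity V = ṁ/(ρA) = 5.08/(1710 · 0.03048) = 0.09746 m/s.
Reynolds number Re = ρVD/μ = 1710 · 0.09746 · 0.197 / 0.00484 = 6784.
Re > 4000 → turbulent; use the Moody-chart value f = 0.0345.
Total minor-loss coefficient ΣK = 3·1.8 + 3·0.31 = 6.33.
ΔP = [f·L/D + ΣK]·(ρV²/2) = [0.0345·131/0.197 + 6.33]·(1710·0.09746²/2) = [22.94 + 6.33]·8.122 = 237.7 Pa.
ΔP = 237.7 Pa = 0.238 kPa.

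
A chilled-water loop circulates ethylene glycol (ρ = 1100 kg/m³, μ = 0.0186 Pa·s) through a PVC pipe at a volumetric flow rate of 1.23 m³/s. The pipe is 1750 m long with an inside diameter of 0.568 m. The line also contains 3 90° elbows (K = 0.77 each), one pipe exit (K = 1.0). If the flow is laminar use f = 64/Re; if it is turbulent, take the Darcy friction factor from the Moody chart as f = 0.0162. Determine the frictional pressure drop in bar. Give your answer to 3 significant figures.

Cross-sectional area A = πD²/4 = π(0.568)²/4 = 0.2534 m²; mean velocity V = Q/A = 1.23/0.2534 = 4.854 m/s.
Reynolds number Re = ρVD/μ = 1100 · 4.854 · 0.568 / 0.0186 = 1.631e+05.
Re > 4000 → turbulent; use the Moody-chart value f = 0.0162.
Total minor-loss coefficient ΣK = 3·0.77 + 1·1 = 3.31.
ΔP = [f·L/D + ΣK]·(ρV²/2) = [0.0162·1750/0.568 + 3.31]·(1100·4.854²/2) = [49.91 + 3.31]·1.296e+04 = 6.897e+05 Pa.
ΔP = 6.897e+05 Pa = 6.90 bar.

ΔP ≈ 6.90 bar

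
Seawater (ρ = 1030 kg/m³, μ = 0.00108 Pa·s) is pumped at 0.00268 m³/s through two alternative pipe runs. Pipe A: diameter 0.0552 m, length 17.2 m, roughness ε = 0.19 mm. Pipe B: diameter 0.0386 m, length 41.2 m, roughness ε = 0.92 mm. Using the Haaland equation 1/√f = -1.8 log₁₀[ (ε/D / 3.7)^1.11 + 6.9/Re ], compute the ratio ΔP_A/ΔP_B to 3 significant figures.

Pipe A: V = Q/A = 0.00268/0.002393 = 1.12 m/s; Re = 5.895e+04; ε/D = 0.00344; Haaland → f = 0.02903; ΔP_A = f(L/D)(ρV²/2) = 5842 Pa.
Pipe B: V = Q/A = 0.00268/0.00117 = 2.29 m/s; Re = 8.431e+04; ε/D = 0.0238; Haaland → f = 0.05259; ΔP_B = f(L/D)(ρV²/2) = 1.516e+05 Pa.
ΔP_A/ΔP_B = 5842/1.516e+05 = 0.0385.

ΔP_A/ΔP_B ≈ 0.0385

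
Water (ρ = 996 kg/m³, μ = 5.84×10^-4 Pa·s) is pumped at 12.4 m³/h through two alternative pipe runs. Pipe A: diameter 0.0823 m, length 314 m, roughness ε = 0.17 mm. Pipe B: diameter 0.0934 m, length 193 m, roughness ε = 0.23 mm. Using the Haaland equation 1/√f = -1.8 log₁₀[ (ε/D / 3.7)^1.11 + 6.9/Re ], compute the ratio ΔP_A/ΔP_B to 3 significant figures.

Pipe A: V = Q/A = 0.003444/0.00532 = 0.6475 m/s; Re = 9.088e+04; ε/D = 0.00207; Haaland → f = 0.02529; ΔP_A = f(L/D)(ρV²/2) = 2.014e+04 Pa.
Pipe B: V = Q/A = 0.003444/0.006851 = 0.5027 m/s; Re = 8.008e+04; ε/D = 0.00246; Haaland → f = 0.02645; ΔP_B = f(L/D)(ρV²/2) = 6880 Pa.
ΔP_A/ΔP_B = 2.014e+04/6880 = 2.93.

ΔP_A/ΔP_B ≈ 2.93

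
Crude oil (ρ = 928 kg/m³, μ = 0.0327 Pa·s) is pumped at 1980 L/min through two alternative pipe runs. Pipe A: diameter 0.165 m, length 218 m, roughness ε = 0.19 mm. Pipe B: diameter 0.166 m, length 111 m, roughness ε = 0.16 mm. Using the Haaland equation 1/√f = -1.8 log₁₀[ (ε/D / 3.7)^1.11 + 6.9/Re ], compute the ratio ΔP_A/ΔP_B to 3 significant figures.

Pipe A: V = Q/A = 0.033/0.02138 = 1.543 m/s; Re = 7227; ε/D = 0.00115; Haaland → f = 0.0351; ΔP_A = f(L/D)(ρV²/2) = 5.125e+04 Pa.
Pipe B: V = Q/A = 0.033/0.02164 = 1.525 m/s; Re = 7183; ε/D = 0.000964; Haaland → f = 0.03493; ΔP_B = f(L/D)(ρV²/2) = 2.52e+04 Pa.
ΔP_A/ΔP_B = 5.125e+04/2.52e+04 = 2.03.

ΔP_A/ΔP_B ≈ 2.03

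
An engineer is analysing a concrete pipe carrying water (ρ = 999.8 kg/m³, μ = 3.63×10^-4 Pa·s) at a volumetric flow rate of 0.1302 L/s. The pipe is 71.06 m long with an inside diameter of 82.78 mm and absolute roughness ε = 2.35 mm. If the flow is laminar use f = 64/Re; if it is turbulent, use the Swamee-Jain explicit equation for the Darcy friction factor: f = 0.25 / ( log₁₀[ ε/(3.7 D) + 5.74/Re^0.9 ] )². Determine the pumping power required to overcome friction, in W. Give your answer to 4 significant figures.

P ≈ 0.002056 W

Q = 0.1302 L/s = 0.1302/1000 = 0.0001302 m³/s.
Cross-sectional area A = πD²/4 = π(0.08278)²/4 = 0.005382 m²; mean velocity V = Q/A = 0.0001302/0.005382 = 0.02419 m/s.
Reynolds number Re = ρVD/μ = 999.8 · 0.02419 · 0.08278 / 0.000363 = 5516.
Re > 4000 → turbulent. Relative roughness ε/D = 0.00235/0.08278 = 0.0284. Swamee-Jain: f = 0.25/(log₁₀[0.0284/3.7 + 5.74/5516^0.9])² = 0.25/(log₁₀[0.00767 + 0.00246])² = 0.25/(-1.994)² = 0.06287.
Darcy-Weisbach: ΔP = f(L/D)(ρV²/2) = 0.06287·(71.06/0.08278)·(999.8·0.02419²/2) = 0.06287·858.4·0.2926 = 15.79 Pa.
Pumping power P = QΔP = 0.0001302·15.79 = 0.0020557 W = 0.002056 W.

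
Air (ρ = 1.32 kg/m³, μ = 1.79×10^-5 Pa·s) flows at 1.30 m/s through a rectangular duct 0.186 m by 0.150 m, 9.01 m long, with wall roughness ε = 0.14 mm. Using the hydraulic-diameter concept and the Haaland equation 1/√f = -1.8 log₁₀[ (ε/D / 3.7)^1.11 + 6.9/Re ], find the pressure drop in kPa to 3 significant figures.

Hydraulic diameter D_h = 4A/P = 4·(0.186·0.15)/(2·(0.186+0.15)) = 0.1116/0.672 = 0.1661 m.
Re = ρVD_h/μ = 1.32·1.3·0.1661/1.79e-05 = 1.592e+04.
ε/D_h = 0.00014/0.1661 = 0.000843; Haaland gives 1/√f = -1.8 log₁₀[9.06e-05+0.000433] = 5.905, so f = 0.02868.
ΔP = f(L/D_h)(ρV²/2) = 0.02868·9.01/0.1661·1.115 = 1.735 Pa.
ΔP = 0.00174 kPa.

ΔP ≈ 0.00174 kPa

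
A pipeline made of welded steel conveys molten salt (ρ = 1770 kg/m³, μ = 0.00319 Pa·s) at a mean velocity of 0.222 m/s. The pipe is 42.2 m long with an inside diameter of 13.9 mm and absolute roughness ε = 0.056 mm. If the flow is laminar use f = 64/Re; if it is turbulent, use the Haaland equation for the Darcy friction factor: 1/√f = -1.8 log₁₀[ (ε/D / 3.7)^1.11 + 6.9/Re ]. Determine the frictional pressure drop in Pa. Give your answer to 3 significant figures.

ΔP ≈ 4950 Pa

Reynolds number Re = ρVD/μ = 1770 · 0.222 · 0.0139 / 0.00319 = 1712.
Re < 2300 → laminar flow, so f = 64/Re = 64/1712 = 0.03738 (the turbulent correlation is not needed).
Darcy-Weisbach: ΔP = f(L/D)(ρV²/2) = 0.03738·(42.2/0.0139)·(1770·0.222²/2) = 0.03738·3036·43.62 = 4950 Pa.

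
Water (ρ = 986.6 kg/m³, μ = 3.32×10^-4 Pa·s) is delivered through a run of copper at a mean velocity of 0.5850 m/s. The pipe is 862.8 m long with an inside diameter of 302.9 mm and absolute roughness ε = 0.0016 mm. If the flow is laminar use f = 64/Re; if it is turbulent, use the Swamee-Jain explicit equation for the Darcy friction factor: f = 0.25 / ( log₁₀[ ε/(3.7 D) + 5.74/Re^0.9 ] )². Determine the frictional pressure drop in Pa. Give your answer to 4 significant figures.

ΔP ≈ 6280 Pa

Reynolds number Re = ρVD/μ = 986.6 · 0.585 · 0.3029 / 0.000332 = 5.266e+05.
Re > 4000 → turbulent. Relative roughness ε/D = 1.6e-06/0.3029 = 5.28e-06. Swamee-Jain: f = 0.25/(log₁₀[5.28e-06/3.7 + 5.74/5.266e+05^0.9])² = 0.25/(log₁₀[1.43e-06 + 4.07e-05])² = 0.25/(-4.375)² = 0.01306.
Darcy-Weisbach: ΔP = f(L/D)(ρV²/2) = 0.01306·(862.8/0.3029)·(986.6·0.585²/2) = 0.01306·2848·168.8 = 6280 Pa.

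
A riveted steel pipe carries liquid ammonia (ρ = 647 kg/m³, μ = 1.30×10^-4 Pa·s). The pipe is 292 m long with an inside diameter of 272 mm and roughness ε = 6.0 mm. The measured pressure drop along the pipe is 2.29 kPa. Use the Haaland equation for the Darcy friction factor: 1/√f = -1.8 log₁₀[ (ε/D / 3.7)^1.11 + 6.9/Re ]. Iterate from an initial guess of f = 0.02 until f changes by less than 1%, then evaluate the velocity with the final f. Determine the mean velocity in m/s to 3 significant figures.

V ≈ 0.361 m/s

Rearranging Darcy-Weisbach: V = √(2·ΔP·D/(f·L·ρ)). With ε/D = 0.006/0.272 = 0.0221, iterate starting from f = 0.02:
  f = 0.02 → V = √(2·2290·0.272/(0.02·292·647)) = 0.5742 m/s; Re = ρVD/μ = 7.773e+05; f → 0.05066
  f = 0.05066 → V = 0.3608 m/s; Re = 4.884e+05; f → 0.05069
Converged (Δf/f < 1%). With the final f = 0.05069: V = √(2·2290·0.272/(0.05069·292·647)) = 0.3607 m/s.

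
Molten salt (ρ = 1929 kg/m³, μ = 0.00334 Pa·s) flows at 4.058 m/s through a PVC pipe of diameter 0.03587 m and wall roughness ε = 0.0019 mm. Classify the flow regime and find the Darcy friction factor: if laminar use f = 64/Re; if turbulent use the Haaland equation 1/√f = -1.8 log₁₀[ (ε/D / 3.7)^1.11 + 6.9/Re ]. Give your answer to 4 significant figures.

Re = ρVD/μ = 1929·4.058·0.03587/0.00334 = 8.407e+04.
Re > 4000 → turbulent. ε/D = 1.9e-06/0.03587 = 5.3e-05; Haaland: 1/√f = -1.8 log₁₀[4.2e-06 + 8.21e-05] = 7.315, so f = 0.01869.

f ≈ 0.01869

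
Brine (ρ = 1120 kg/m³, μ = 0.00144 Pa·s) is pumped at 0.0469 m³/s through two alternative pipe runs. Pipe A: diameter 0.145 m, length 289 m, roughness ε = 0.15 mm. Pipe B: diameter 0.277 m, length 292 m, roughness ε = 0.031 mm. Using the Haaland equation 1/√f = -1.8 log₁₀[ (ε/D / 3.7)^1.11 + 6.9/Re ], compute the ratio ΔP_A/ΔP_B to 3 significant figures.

ΔP_A/ΔP_B ≈ 31.0

Pipe A: V = Q/A = 0.0469/0.01651 = 2.84 m/s; Re = 3.203e+05; ε/D = 0.00103; Haaland → f = 0.02062; ΔP_A = f(L/D)(ρV²/2) = 1.856e+05 Pa.
Pipe B: V = Q/A = 0.0469/0.06026 = 0.7783 m/s; Re = 1.677e+05; ε/D = 0.000112; Haaland → f = 0.01674; ΔP_B = f(L/D)(ρV²/2) = 5984 Pa.
ΔP_A/ΔP_B = 1.856e+05/5984 = 31.0.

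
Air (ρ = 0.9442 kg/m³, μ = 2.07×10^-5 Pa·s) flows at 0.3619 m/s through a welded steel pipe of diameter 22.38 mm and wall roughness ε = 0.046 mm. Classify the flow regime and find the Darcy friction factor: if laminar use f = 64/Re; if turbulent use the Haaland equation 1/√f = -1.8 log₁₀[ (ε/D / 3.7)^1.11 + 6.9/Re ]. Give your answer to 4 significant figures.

f ≈ 0.1732

Re = ρVD/μ = 0.9442·0.3619·0.02238/2.07e-05 = 369.4.
Re < 2300 → laminar, so f = 64/Re = 0.1732 (roughness is irrelevant in laminar flow).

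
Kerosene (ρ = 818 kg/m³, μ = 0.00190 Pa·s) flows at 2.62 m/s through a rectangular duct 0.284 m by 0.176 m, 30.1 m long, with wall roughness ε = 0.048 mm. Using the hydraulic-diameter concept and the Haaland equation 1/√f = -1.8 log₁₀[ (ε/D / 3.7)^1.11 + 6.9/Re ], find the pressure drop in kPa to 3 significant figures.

ΔP ≈ 6.45 kPa

Hydraulic diameter D_h = 4A/P = 4·(0.284·0.176)/(2·(0.284+0.176)) = 0.1999/0.92 = 0.2173 m.
Re = ρVD_h/μ = 818·2.62·0.2173/0.0019 = 2.451e+05.
ε/D_h = 4.8e-05/0.2173 = 0.000221; Haaland gives 1/√f = -1.8 log₁₀[2.05e-05+2.81e-05] = 7.764, so f = 0.01659.
ΔP = f(L/D_h)(ρV²/2) = 0.01659·30.1/0.2173·2808 = 6451 Pa.
ΔP = 6.45 kPa.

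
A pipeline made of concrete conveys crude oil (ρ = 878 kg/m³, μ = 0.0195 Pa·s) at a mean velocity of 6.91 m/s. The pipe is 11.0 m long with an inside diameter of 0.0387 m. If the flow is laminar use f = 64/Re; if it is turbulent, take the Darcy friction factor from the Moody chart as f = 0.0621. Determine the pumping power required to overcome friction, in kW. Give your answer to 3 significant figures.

P ≈ 3.01 kW

Reynolds number Re = ρVD/μ = 878 · 6.91 · 0.0387 / 0.0195 = 1.204e+04.
Re > 4000 → turbulent; use the Moody-chart value f = 0.0621.
Darcy-Weisbach: ΔP = f(L/D)(ρV²/2) = 0.0621·(11/0.0387)·(878·6.91²/2) = 0.0621·284.2·2.096e+04 = 3.7e+05 Pa.
Q = V·A = 6.91·0.001176 = 0.008128 m³/s.
Pumping power P = QΔP = 0.008128·3.7e+05 = 3007 W = 3.01 kW.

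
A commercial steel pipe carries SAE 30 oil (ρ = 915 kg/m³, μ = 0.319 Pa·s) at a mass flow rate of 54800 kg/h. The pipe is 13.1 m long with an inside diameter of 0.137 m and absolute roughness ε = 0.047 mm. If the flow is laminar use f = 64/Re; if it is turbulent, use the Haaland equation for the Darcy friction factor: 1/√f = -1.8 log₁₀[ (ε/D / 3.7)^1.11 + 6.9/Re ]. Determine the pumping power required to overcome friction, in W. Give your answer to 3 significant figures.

ṁ = 54800 kg/h = 54800/3600 = 15.22 kg/s.
A = πD²/4 = π(0.137)²/4 = 0.01474 m²; mean velocity V = ṁ/(ρA) = 15.22/(915 · 0.01474) = 1.129 m/s.
Reynolds number Re = ρVD/μ = 915 · 1.129 · 0.137 / 0.319 = 443.5.
Re < 2300 → laminar flow, so f = 64/Re = 64/443.5 = 0.1443 (the turbulent correlation is not needed).
Darcy-Weisbach: ΔP = f(L/D)(ρV²/2) = 0.1443·(13.1/0.137)·(915·1.129²/2) = 0.1443·95.62·582.7 = 8041 Pa.
Q = ṁ/ρ = 15.22/915 = 0.01664 m³/s.
Pumping power P = QΔP = 0.01664·8041 = 133.8 W = 134 W.

P ≈ 134 W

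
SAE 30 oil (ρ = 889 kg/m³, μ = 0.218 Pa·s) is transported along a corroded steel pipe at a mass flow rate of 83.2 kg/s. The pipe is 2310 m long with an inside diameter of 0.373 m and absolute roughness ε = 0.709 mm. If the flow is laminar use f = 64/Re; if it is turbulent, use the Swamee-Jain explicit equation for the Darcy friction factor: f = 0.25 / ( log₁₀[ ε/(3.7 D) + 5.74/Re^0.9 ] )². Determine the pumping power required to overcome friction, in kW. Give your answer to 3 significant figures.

P ≈ 9.28 kW

A = πD²/4 = π(0.373)²/4 = 0.1093 m²; mean velocity V = ṁ/(ρA) = 83.2/(889 · 0.1093) = 0.8565 m/s.
Reynolds number Re = ρVD/μ = 889 · 0.8565 · 0.373 / 0.218 = 1303.
Re < 2300 → laminar flow, so f = 64/Re = 64/1303 = 0.04913 (the turbulent correlation is not needed).
Darcy-Weisbach: ΔP = f(L/D)(ρV²/2) = 0.04913·(2310/0.373)·(889·0.8565²/2) = 0.04913·6193·326.1 = 9.92e+04 Pa.
Q = ṁ/ρ = 83.2/889 = 0.09359 m³/s.
Pumping power P = QΔP = 0.09359·9.92e+04 = 9284 W = 9.28 kW.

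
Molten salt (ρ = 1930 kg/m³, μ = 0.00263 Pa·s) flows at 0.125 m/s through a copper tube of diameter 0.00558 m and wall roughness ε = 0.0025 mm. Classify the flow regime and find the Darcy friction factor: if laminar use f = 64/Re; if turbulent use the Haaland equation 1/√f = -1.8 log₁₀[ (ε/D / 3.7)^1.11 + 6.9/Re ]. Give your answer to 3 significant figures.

f ≈ 0.125

Re = ρVD/μ = 1930·0.125·0.00558/0.00263 = 511.9.
Re < 2300 → laminar, so f = 64/Re = 0.125 (roughness is irrelevant in laminar flow).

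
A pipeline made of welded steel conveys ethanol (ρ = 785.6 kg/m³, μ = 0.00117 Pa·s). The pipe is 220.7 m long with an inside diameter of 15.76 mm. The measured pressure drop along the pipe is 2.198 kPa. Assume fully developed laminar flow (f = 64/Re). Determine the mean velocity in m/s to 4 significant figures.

V ≈ 0.06607 m/s

For laminar flow, f = 64/Re with Re = ρVD/μ, so Darcy-Weisbach reduces to ΔP = 32μLV/D². Solving for V: V = ΔP·D²/(32μL) = 2198·(0.01576)²/(32·0.00117·220.7) = 0.06607 m/s.
Check: Re = ρVD/μ = 785.6·0.06607·0.01576/0.00117 = 699.2 < 2300, so the laminar assumption holds.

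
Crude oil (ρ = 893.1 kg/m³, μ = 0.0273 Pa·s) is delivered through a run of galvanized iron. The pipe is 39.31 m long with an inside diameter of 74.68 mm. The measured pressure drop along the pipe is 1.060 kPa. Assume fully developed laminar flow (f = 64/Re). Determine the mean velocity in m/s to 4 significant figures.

For laminar flow, f = 64/Re with Re = ρVD/μ, so Darcy-Weisbach reduces to ΔP = 32μLV/D². Solving for V: V = ΔP·D²/(32μL) = 1060·(0.07468)²/(32·0.0273·39.31) = 0.1721 m/s.
Check: Re = ρVD/μ = 893.1·0.1721·0.07468/0.0273 = 420.6 < 2300, so the laminar assumption holds.

V ≈ 0.1721 m/s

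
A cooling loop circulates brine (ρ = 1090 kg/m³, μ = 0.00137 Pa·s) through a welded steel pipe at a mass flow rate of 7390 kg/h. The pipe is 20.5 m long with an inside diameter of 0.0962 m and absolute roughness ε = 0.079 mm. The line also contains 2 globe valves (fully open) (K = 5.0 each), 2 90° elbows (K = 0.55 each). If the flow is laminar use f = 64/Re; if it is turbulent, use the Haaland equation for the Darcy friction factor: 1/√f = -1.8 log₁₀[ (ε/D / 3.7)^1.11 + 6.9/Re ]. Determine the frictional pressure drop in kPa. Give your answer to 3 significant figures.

ṁ = 7390 kg/h = 7390/3600 = 2.053 kg/s.
A = πD²/4 = π(0.0962)²/4 = 0.007268 m²; mean velocity V = ṁ/(ρA) = 2.053/(1090 · 0.007268) = 0.2591 m/s.
Reynolds number Re = ρVD/μ = 1090 · 0.2591 · 0.0962 / 0.00137 = 1.983e+04.
Re > 4000 → turbulent. Relative roughness ε/D = 7.9e-05/0.0962 = 0.000821. Haaland: 1/√f = -1.8 log₁₀[(0.000821/3.7)^1.11 + 6.9/1.983e+04] = -1.8 log₁₀[8.8e-05 + 0.000348] = 6.049, so f = 0.02733.
Total minor-loss coefficient ΣK = 2·5 + 2·0.55 = 11.1.
ΔP = [f·L/D + ΣK]·(ρV²/2) = [0.02733·20.5/0.0962 + 11.1]·(1090·0.2591²/2) = [5.824 + 11.1]·36.59 = 619.2 Pa.
ΔP = 619.2 Pa = 0.619 kPa.

ΔP ≈ 0.619 kPa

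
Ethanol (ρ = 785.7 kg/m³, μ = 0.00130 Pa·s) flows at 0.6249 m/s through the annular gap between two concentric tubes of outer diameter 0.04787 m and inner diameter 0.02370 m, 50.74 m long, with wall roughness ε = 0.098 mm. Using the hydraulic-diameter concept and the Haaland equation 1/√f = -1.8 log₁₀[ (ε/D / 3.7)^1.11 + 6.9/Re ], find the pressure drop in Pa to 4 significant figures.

Hydraulic diameter D_h = 4A/P = D_o - D_i = 0.04787 - 0.0237 = 0.02417 m.
Re = ρVD_h/μ = 785.7·0.6249·0.02417/0.0013 = 9129.
ε/D_h = 9.8e-05/0.02417 = 0.00405; Haaland gives 1/√f = -1.8 log₁₀[0.000518+0.000756] = 5.211, so f = 0.03683.
ΔP = f(L/D_h)(ρV²/2) = 0.03683·50.74/0.02417·153.4 = 1.186e+04 Pa.

ΔP ≈ 11860 Pa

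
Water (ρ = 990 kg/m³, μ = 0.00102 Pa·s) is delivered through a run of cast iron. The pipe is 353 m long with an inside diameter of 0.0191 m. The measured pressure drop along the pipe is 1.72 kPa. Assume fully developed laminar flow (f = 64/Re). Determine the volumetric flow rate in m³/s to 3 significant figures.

Q ≈ 1.56×10^-5 m³/s

For laminar flow, f = 64/Re with Re = ρVD/μ, so Darcy-Weisbach reduces to ΔP = 32μLV/D². Solving for V: V = ΔP·D²/(32μL) = 1720·(0.0191)²/(32·0.00102·353) = 0.05446 m/s.
Check: Re = ρVD/μ = 990·0.05446·0.0191/0.00102 = 1010 < 2300, so the laminar assumption holds.
Q = V·A = 0.05446·(π/4·0.0191²) = 1.56e-05 m³/s = 1.56×10^-5 m³/s.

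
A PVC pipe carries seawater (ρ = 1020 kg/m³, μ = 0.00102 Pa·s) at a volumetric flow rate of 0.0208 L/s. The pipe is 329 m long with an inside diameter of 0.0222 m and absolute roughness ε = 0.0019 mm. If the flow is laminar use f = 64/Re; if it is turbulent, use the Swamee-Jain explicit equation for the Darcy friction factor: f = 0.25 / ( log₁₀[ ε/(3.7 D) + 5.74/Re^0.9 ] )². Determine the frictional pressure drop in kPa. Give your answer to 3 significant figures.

Q = 0.0208 L/s = 0.0208/1000 = 2.08e-05 m³/s.
Cross-sectional area A = πD²/4 = π(0.0222)²/4 = 0.0003871 m²; mean velocity V = Q/A = 2.08e-05/0.0003871 = 0.05374 m/s.
Reynolds number Re = ρVD/μ = 1020 · 0.05374 · 0.0222 / 0.00102 = 1193.
Re < 2300 → laminar flow, so f = 64/Re = 64/1193 = 0.05365 (the turbulent correlation is not needed).
Darcy-Weisbach: ΔP = f(L/D)(ρV²/2) = 0.05365·(329/0.0222)·(1020·0.05374²/2) = 0.05365·1.482e+04·1.473 = 1171 Pa.
ΔP = 1171 Pa = 1.17 kPa.

ΔP ≈ 1.17 kPa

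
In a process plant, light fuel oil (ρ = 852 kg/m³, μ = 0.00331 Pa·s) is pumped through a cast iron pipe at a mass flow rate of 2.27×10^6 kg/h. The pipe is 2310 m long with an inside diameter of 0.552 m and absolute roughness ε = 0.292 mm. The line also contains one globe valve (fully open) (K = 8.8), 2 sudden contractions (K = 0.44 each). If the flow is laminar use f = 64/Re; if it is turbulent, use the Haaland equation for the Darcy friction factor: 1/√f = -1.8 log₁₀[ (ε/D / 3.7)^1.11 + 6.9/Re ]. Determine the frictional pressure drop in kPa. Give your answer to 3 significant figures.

ṁ = 2.27×10^6 kg/h = 2.27×10^6/3600 = 630.6 kg/s.
A = πD²/4 = π(0.552)²/4 = 0.2393 m²; mean velocity V = ṁ/(ρA) = 630.6/(852 · 0.2393) = 3.093 m/s.
Reynolds number Re = ρVD/μ = 852 · 3.093 · 0.552 / 0.00331 = 4.394e+05.
Re > 4000 → turbulent. Relative roughness ε/D = 0.000292/0.552 = 0.000529. Haaland: 1/√f = -1.8 log₁₀[(0.000529/3.7)^1.11 + 6.9/4.394e+05] = -1.8 log₁₀[5.4e-05 + 1.57e-05] = 7.482, so f = 0.01786.
Total minor-loss coefficient ΣK = 1·8.8 + 2·0.44 = 9.68.
ΔP = [f·L/D + ΣK]·(ρV²/2) = [0.01786·2310/0.552 + 9.68]·(852·3.093²/2) = [74.75 + 9.68]·4074 = 3.44e+05 Pa.
ΔP = 3.44e+05 Pa = 344 kPa.

ΔP ≈ 344 kPa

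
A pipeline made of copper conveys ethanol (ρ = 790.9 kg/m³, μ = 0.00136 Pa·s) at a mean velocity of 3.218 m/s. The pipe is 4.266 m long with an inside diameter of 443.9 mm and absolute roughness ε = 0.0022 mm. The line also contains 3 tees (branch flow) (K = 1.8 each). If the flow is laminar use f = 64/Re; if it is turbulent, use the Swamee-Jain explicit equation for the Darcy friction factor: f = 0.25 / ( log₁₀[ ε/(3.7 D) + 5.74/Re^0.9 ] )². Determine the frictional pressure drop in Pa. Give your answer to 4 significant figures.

Reynolds number Re = ρVD/μ = 790.9 · 3.218 · 0.4439 / 0.00136 = 8.307e+05.
Re > 4000 → turbulent. Relative roughness ε/D = 2.2e-06/0.4439 = 4.96e-06. Swamee-Jain: f = 0.25/(log₁₀[4.96e-06/3.7 + 5.74/8.307e+05^0.9])² = 0.25/(log₁₀[1.34e-06 + 2.7e-05])² = 0.25/(-4.548)² = 0.01209.
Total minor-loss coefficient ΣK = 3·1.8 = 5.4.
ΔP = [f·L/D + ΣK]·(ρV²/2) = [0.01209·4.266/0.4439 + 5.4]·(790.9·3.218²/2) = [0.1162 + 5.4]·4095 = 2.259e+04 Pa.

ΔP ≈ 22590 Pa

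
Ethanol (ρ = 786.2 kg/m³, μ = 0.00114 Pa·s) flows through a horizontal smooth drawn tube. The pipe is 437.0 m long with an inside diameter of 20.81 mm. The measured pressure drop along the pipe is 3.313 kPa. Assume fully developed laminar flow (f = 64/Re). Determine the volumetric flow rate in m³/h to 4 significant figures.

For laminar flow, f = 64/Re with Re = ρVD/μ, so Darcy-Weisbach reduces to ΔP = 32μLV/D². Solving for V: V = ΔP·D²/(32μL) = 3313·(0.02081)²/(32·0.00114·437) = 0.09 m/s.
Check: Re = ρVD/μ = 786.2·0.09·0.02081/0.00114 = 1292 < 2300, so the laminar assumption holds.
Q = V·A = 0.09·(π/4·0.02081²) = 3.061e-05 m³/s = 0.1102 m³/h.

Q ≈ 0.1102 m³/h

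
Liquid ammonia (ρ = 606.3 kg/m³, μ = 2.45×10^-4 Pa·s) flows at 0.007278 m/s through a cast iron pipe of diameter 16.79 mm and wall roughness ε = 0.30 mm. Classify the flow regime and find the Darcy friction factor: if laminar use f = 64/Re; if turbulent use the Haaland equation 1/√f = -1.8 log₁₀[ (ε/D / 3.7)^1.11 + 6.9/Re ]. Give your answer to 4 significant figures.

f ≈ 0.2116

Re = ρVD/μ = 606.3·0.007278·0.01679/0.000245 = 302.4.
Re < 2300 → laminar, so f = 64/Re = 0.2116 (roughness is irrelevant in laminar flow).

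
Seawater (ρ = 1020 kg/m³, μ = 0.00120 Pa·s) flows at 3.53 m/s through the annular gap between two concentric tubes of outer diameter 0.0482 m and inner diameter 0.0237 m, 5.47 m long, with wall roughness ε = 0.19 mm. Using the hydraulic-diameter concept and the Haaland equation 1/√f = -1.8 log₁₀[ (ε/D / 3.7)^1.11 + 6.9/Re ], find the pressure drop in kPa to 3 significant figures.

Hydraulic diameter D_h = 4A/P = D_o - D_i = 0.0482 - 0.0237 = 0.0245 m.
Re = ρVD_h/μ = 1020·3.53·0.0245/0.0012 = 7.351e+04.
ε/D_h = 0.00019/0.0245 = 0.00776; Haaland gives 1/√f = -1.8 log₁₀[0.00106+9.39e-05] = 5.286, so f = 0.03579.
ΔP = f(L/D_h)(ρV²/2) = 0.03579·5.47/0.0245·6355 = 5.078e+04 Pa.
ΔP = 50.8 kPa.

ΔP ≈ 50.8 kPa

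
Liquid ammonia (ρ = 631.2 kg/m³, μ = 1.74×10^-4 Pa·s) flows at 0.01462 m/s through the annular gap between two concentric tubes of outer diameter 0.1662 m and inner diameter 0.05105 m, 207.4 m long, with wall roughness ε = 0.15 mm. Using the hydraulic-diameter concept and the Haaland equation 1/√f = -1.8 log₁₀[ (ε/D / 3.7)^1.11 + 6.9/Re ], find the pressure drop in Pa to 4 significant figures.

Hydraulic diameter D_h = 4A/P = D_o - D_i = 0.1662 - 0.05105 = 0.1151 m.
Re = ρVD_h/μ = 631.2·0.01462·0.1151/0.000174 = 6107.
ε/D_h = 0.00015/0.1151 = 0.0013; Haaland gives 1/√f = -1.8 log₁₀[0.000147+0.00113] = 5.209, so f = 0.03685.
ΔP = f(L/D_h)(ρV²/2) = 0.03685·207.4/0.1151·0.06746 = 4.478 Pa.

ΔP ≈ 4.478 Pa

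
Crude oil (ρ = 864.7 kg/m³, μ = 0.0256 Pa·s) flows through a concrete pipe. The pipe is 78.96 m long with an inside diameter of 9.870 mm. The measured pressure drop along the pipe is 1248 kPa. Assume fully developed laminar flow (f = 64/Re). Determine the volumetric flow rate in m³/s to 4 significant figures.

Q ≈ 1.438×10^-4 m³/s

For laminar flow, f = 64/Re with Re = ρVD/μ, so Darcy-Weisbach reduces to ΔP = 32μLV/D². Solving for V: V = ΔP·D²/(32μL) = 1.248e+06·(0.00987)²/(32·0.0256·78.96) = 1.88 m/s.
Check: Re = ρVD/μ = 864.7·1.88·0.00987/0.0256 = 626.6 < 2300, so the laminar assumption holds.
Q = V·A = 1.88·(π/4·0.00987²) = 0.0001438 m³/s = 1.438×10^-4 m³/s.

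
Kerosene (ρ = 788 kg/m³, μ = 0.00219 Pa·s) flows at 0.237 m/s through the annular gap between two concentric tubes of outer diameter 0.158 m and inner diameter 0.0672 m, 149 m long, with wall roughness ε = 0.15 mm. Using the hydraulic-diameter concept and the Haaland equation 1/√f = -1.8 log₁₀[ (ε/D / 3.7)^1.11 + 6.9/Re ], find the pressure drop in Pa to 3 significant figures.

Hydraulic diameter D_h = 4A/P = D_o - D_i = 0.158 - 0.0672 = 0.0908 m.
Re = ρVD_h/μ = 788·0.237·0.0908/0.00219 = 7743.
ε/D_h = 0.00015/0.0908 = 0.00165; Haaland gives 1/√f = -1.8 log₁₀[0.000191+0.000891] = 5.338, so f = 0.03509.
ΔP = f(L/D_h)(ρV²/2) = 0.03509·149/0.0908·22.13 = 1274 Pa.

ΔP ≈ 1270 Pa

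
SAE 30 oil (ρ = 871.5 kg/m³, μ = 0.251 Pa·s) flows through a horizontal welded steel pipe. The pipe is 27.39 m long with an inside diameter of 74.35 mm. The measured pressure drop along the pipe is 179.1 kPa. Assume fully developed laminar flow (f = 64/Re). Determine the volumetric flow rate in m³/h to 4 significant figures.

For laminar flow, f = 64/Re with Re = ρVD/μ, so Darcy-Weisbach reduces to ΔP = 32μLV/D². Solving for V: V = ΔP·D²/(32μL) = 1.791e+05·(0.07435)²/(32·0.251·27.39) = 4.5 m/s.
Check: Re = ρVD/μ = 871.5·4.5·0.07435/0.251 = 1162 < 2300, so the laminar assumption holds.
Q = V·A = 4.5·(π/4·0.07435²) = 0.01954 m³/s = 70.34 m³/h.

Q ≈ 70.34 m³/h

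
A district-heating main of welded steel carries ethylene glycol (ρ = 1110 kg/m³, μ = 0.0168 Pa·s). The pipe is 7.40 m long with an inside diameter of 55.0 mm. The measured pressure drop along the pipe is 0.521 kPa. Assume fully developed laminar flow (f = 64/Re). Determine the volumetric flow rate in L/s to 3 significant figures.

Q ≈ 0.941 L/s

For laminar flow, f = 64/Re with Re = ρVD/μ, so Darcy-Weisbach reduces to ΔP = 32μLV/D². Solving for V: V = ΔP·D²/(32μL) = 521·(0.055)²/(32·0.0168·7.4) = 0.3962 m/s.
Check: Re = ρVD/μ = 1110·0.3962·0.055/0.0168 = 1440 < 2300, so the laminar assumption holds.
Q = V·A = 0.3962·(π/4·0.055²) = 0.0009412 m³/s = 0.941 L/s.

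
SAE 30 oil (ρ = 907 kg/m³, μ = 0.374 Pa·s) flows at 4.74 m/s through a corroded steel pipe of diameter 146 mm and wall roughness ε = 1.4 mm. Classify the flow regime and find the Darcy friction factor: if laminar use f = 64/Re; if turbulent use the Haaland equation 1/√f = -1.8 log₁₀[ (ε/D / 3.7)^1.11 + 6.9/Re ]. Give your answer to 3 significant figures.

Re = ρVD/μ = 907·4.74·0.146/0.374 = 1678.
Re < 2300 → laminar, so f = 64/Re = 0.03813 (roughness is irrelevant in laminar flow).

f ≈ 0.0381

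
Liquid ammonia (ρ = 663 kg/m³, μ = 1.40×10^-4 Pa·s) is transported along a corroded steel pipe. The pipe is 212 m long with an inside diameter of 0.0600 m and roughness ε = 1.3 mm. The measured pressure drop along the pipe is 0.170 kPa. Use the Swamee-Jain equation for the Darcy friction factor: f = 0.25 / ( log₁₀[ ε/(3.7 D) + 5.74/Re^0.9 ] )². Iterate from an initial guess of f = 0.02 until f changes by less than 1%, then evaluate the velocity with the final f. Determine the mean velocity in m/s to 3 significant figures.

V ≈ 0.0521 m/s

Rearranging Darcy-Weisbach: V = √(2·ΔP·D/(f·L·ρ)). With ε/D = 0.0013/0.06 = 0.0217, iterate starting from f = 0.02:
  f = 0.02 → V = √(2·170·0.06/(0.02·212·663)) = 0.08519 m/s; Re = ρVD/μ = 2.421e+04; f → 0.05229
  f = 0.05229 → V = 0.05269 m/s; Re = 1.497e+04; f → 0.0534
  f = 0.0534 → V = 0.05214 m/s; Re = 1.481e+04; f → 0.05343
Converged (Δf/f < 1%). With the final f = 0.05343: V = √(2·170·0.06/(0.05343·212·663)) = 0.05212 m/s.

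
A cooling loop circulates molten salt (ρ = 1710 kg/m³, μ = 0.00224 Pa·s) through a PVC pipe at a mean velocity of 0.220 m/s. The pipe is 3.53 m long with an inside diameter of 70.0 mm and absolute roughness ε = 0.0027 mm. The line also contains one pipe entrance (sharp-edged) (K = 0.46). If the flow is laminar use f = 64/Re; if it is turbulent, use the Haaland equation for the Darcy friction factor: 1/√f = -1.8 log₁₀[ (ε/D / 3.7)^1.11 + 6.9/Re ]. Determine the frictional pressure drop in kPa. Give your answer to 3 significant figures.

ΔP ≈ 0.0808 kPa

Reynolds number Re = ρVD/μ = 1710 · 0.22 · 0.07 / 0.00224 = 1.176e+04.
Re > 4000 → turbulent. Relative roughness ε/D = 2.7e-06/0.07 = 3.86e-05. Haaland: 1/√f = -1.8 log₁₀[(3.86e-05/3.7)^1.11 + 6.9/1.176e+04] = -1.8 log₁₀[2.95e-06 + 0.000587] = 5.813, so f = 0.0296.
Total minor-loss coefficient ΣK = 1·0.46 = 0.46.
ΔP = [f·L/D + ΣK]·(ρV²/2) = [0.0296·3.53/0.07 + 0.46]·(1710·0.22²/2) = [1.493 + 0.46]·41.38 = 80.8 Pa.
ΔP = 80.8 Pa = 0.0808 kPa.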